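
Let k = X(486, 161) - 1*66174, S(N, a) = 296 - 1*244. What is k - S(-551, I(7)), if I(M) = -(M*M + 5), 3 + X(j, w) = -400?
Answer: -66629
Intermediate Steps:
X(j, w) = -403 (X(j, w) = -3 - 400 = -403)
I(M) = -5 - M² (I(M) = -(M² + 5) = -(5 + M²) = -5 - M²)
S(N, a) = 52 (S(N, a) = 296 - 244 = 52)
k = -66577 (k = -403 - 1*66174 = -403 - 66174 = -66577)
k - S(-551, I(7)) = -66577 - 1*52 = -66577 - 52 = -66629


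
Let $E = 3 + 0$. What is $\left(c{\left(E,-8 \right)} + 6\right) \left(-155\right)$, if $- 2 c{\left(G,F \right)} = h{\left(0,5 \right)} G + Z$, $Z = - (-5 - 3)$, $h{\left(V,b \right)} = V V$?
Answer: $-310$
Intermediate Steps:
$h{\left(V,b \right)} = V^{2}$
$Z = 8$ ($Z = \left(-1\right) \left(-8\right) = 8$)
$E = 3$
$c{\left(G,F \right)} = -4$ ($c{\left(G,F \right)} = - \frac{0^{2} G + 8}{2} = - \frac{0 G + 8}{2} = - \frac{0 + 8}{2} = \left(- \frac{1}{2}\right) 8 = -4$)
$\left(c{\left(E,-8 \right)} + 6\right) \left(-155\right) = \left(-4 + 6\right) \left(-155\right) = 2 \left(-155\right) = -310$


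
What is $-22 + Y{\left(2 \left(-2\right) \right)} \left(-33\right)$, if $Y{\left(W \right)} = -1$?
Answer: $11$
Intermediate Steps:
$-22 + Y{\left(2 \left(-2\right) \right)} \left(-33\right) = -22 - -33 = -22 + 33 = 11$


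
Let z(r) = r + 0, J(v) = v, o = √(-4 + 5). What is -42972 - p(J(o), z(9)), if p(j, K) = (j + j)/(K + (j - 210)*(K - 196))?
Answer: -839930713/19546 ≈ -42972.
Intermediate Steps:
o = 1 (o = √1 = 1)
z(r) = r
p(j, K) = 2*j/(K + (-210 + j)*(-196 + K)) (p(j, K) = (2*j)/(K + (-210 + j)*(-196 + K)) = 2*j/(K + (-210 + j)*(-196 + K)))
-42972 - p(J(o), z(9)) = -42972 - 2/(41160 - 209*9 - 196*1 + 9*1) = -42972 - 2/(41160 - 1881 - 196 + 9) = -42972 - 2/39092 = -42972 - 1*1/19546 = -42972 - 1/19546 = -839930713/19546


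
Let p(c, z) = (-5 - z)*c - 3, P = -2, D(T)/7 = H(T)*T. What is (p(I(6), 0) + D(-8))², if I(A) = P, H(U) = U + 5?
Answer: 30625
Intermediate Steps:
H(U) = 5 + U
D(T) = 7*T*(5 + T) (D(T) = 7*((5 + T)*T) = 7*(T*(5 + T)) = 7*T*(5 + T))
I(A) = -2
p(c, z) = -3 + c*(-5 - z) (p(c, z) = c*(-5 - z) - 3 = -3 + c*(-5 - z))
(p(I(6), 0) + D(-8))² = ((-3 - 5*(-2) - 1*(-2)*0) + 7*(-8)*(5 - 8))² = ((-3 + 10 + 0) + 7*(-8)*(-3))² = (7 + 168)² = 175² = 30625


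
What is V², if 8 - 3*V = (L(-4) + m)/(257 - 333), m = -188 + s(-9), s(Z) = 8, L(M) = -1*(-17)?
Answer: 198025/51984 ≈ 3.8093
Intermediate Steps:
L(M) = 17
m = -180 (m = -188 + 8 = -180)
V = 445/228 (V = 8/3 - (17 - 180)/(3*(257 - 333)) = 8/3 - (-163)/(3*(-76)) = 8/3 - (-163)*(-1)/(3*76) = 8/3 - ⅓*163/76 = 8/3 - 163/228 = 445/228 ≈ 1.9518)
V² = (445/228)² = 198025/51984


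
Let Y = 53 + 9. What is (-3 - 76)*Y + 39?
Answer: -4859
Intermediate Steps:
Y = 62
(-3 - 76)*Y + 39 = (-3 - 76)*62 + 39 = -79*62 + 39 = -4898 + 39 = -4859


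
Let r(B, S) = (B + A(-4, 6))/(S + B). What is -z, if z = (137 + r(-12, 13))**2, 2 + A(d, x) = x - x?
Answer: -15129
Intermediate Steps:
A(d, x) = -2 (A(d, x) = -2 + (x - x) = -2 + 0 = -2)
r(B, S) = (-2 + B)/(B + S) (r(B, S) = (B - 2)/(S + B) = (-2 + B)/(B + S))
z = 15129 (z = (137 + (-2 - 12)/(-12 + 13))**2 = (137 - 14/1)**2 = (137 + 1*(-14))**2 = (137 - 14)**2 = 123**2 = 15129)
-z = -1*15129 = -15129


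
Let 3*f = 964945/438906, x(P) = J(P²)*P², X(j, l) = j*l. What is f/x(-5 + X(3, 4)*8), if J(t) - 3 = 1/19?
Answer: 18333955/632417021964 ≈ 2.8990e-5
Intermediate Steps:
J(t) = 58/19 (J(t) = 3 + 1/19 = 58/19)
x(P) = 58*P²/19
f = 964945/1316718 (f = (964945/438906)/3 = (964945*(1/438906))/3 = (⅓)*(964945/438906) = 964945/1316718 ≈ 0.73284)
f/x(-5 + X(3, 4)*8) = 964945/(1316718*((58*(-5 + (3*4)*8)²/19))) = 964945/(1316718*((58*(-5 + 12*8)²/19))) = 964945/(1316718*((58*(-5 + 96)²/19))) = 964945/(1316718*(((58/19)*91²))) = 964945/(1316718*(((58/19)*8281))) = 964945/(1316718*(480298/19)) = (964945/1316718)*(19/480298) = 18333955/632417021964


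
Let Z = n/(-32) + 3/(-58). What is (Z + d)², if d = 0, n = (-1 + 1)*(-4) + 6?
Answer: 12321/215296 ≈ 0.057228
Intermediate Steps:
n = 6 (n = 0*(-4) + 6 = 0 + 6 = 6)
Z = -111/464 (Z = 6/(-32) + 3/(-58) = 6*(-1/32) + 3*(-1/58) = -3/16 - 3/58 = -111/464 ≈ -0.23922)
(Z + d)² = (-111/464 + 0)² = (-111/464)² = 12321/215296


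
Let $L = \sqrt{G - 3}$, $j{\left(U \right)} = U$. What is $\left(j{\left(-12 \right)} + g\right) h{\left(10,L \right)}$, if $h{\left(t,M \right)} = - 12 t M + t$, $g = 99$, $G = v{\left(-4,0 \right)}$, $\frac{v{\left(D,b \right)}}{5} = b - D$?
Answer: $870 - 10440 \sqrt{17} \approx -42175.0$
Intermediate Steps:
$v{\left(D,b \right)} = - 5 D + 5 b$ ($v{\left(D,b \right)} = 5 \left(b - D\right) = - 5 D + 5 b$)
$G = 20$ ($G = \left(-5\right) \left(-4\right) + 5 \cdot 0 = 20 + 0 = 20$)
$L = \sqrt{17}$ ($L = \sqrt{20 - 3} = \sqrt{17} \approx 4.1231$)
$h{\left(t,M \right)} = t - 12 M t$ ($h{\left(t,M \right)} = - 12 M t + t = t - 12 M t$)
$\left(j{\left(-12 \right)} + g\right) h{\left(10,L \right)} = \left(-12 + 99\right) 10 \left(1 - 12 \sqrt{17}\right) = 87 \left(10 - 120 \sqrt{17}\right) = 870 - 10440 \sqrt{17}$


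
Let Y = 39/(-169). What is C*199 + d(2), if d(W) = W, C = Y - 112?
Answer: -290315/13 ≈ -22332.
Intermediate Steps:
Y = -3/13 (Y = 39*(-1/169) = -3/13 ≈ -0.23077)
C = -1459/13 (C = -3/13 - 112 = -1459/13 ≈ -112.23)
C*199 + d(2) = -1459/13*199 + 2 = -290341/13 + 2 = -290315/13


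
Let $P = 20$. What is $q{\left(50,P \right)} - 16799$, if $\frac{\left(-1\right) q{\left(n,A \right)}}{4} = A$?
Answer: $-16879$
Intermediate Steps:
$q{\left(n,A \right)} = - 4 A$
$q{\left(50,P \right)} - 16799 = \left(-4\right) 20 - 16799 = -80 - 16799 = -16879$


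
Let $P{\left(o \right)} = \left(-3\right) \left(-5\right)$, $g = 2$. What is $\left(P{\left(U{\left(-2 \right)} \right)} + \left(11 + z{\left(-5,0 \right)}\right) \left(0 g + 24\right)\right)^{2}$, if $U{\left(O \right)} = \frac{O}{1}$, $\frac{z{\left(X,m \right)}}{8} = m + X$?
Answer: $463761$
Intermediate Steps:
$z{\left(X,m \right)} = 8 X + 8 m$ ($z{\left(X,m \right)} = 8 \left(m + X\right) = 8 \left(X + m\right) = 8 X + 8 m$)
$U{\left(O \right)} = O$ ($U{\left(O \right)} = O 1 = O$)
$P{\left(o \right)} = 15$
$\left(P{\left(U{\left(-2 \right)} \right)} + \left(11 + z{\left(-5,0 \right)}\right) \left(0 g + 24\right)\right)^{2} = \left(15 + \left(11 + \left(8 \left(-5\right) + 8 \cdot 0\right)\right) \left(0 \cdot 2 + 24\right)\right)^{2} = \left(15 + \left(11 + \left(-40 + 0\right)\right) \left(0 + 24\right)\right)^{2} = \left(15 + \left(11 - 40\right) 24\right)^{2} = \left(15 - 696\right)^{2} = \left(-681\right)^{2} = 463761$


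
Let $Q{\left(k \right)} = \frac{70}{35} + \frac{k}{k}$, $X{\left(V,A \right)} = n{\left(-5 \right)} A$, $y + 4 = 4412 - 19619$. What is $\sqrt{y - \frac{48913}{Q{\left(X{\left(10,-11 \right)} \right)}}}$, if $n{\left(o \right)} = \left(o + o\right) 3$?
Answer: $\frac{i \sqrt{283638}}{3} \approx 177.53 i$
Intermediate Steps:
$y = -15211$ ($y = -4 + \left(4412 - 19619\right) = -4 - 15207 = -15211$)
$n{\left(o \right)} = 6 o$ ($n{\left(o \right)} = 2 o 3 = 6 o$)
$X{\left(V,A \right)} = - 30 A$ ($X{\left(V,A \right)} = 6 \left(-5\right) A = - 30 A$)
$Q{\left(k \right)} = 3$ ($Q{\left(k \right)} = 70 \cdot \frac{1}{35} + 1 = 2 + 1 = 3$)
$\sqrt{y - \frac{48913}{Q{\left(X{\left(10,-11 \right)} \right)}}} = \sqrt{-15211 - \frac{48913}{3}} = \sqrt{- \frac{94546}{3}} = \frac{i \sqrt{283638}}{3}$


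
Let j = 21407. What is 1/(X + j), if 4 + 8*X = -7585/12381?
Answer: 99048/2120263427 ≈ 4.6715e-5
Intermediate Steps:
X = -57109/99048 (X = -1/2 + (-7585/12381)/8 = -1/2 + (-7585*1/12381)/8 = -1/2 + (1/8)*(-7585/12381) = -1/2 - 7585/99048 = -57109/99048 ≈ -0.57658)
1/(X + j) = 1/(-57109/99048 + 21407) = 1/(2120263427/99048) = 99048/2120263427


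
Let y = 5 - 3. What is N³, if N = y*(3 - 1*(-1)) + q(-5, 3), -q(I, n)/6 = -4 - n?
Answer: 125000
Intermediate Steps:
q(I, n) = 24 + 6*n (q(I, n) = -6*(-4 - n) = 24 + 6*n)
y = 2
N = 50 (N = 2*(3 - 1*(-1)) + (24 + 6*3) = 2*(3 + 1) + (24 + 18) = 2*4 + 42 = 8 + 42 = 50)
N³ = 50³ = 125000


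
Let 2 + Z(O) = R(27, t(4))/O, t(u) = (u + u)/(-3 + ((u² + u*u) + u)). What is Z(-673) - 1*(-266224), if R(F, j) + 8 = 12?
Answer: 179167402/673 ≈ 2.6622e+5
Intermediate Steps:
t(u) = 2*u/(-3 + u + 2*u²) (t(u) = (2*u)/(-3 + ((u² + u²) + u)) = (2*u)/(-3 + (2*u² + u)) = (2*u)/(-3 + (u + 2*u²)) = (2*u)/(-3 + u + 2*u²) = 2*u/(-3 + u + 2*u²))
R(F, j) = 4 (R(F, j) = -8 + 12 = 4)
Z(O) = -2 + 4/O
Z(-673) - 1*(-266224) = (-2 + 4/(-673)) - 1*(-266224) = (-2 + 4*(-1/673)) + 266224 = (-2 - 4/673) + 266224 = -1350/673 + 266224 = 179167402/673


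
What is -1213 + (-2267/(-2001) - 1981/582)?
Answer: -157253617/129398 ≈ -1215.3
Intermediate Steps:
-1213 + (-2267/(-2001) - 1981/582) = -1213 + (-2267*(-1/2001) - 1981*1/582) = -1213 + (2267/2001 - 1981/582) = -1213 - 293843/129398 = -157253617/129398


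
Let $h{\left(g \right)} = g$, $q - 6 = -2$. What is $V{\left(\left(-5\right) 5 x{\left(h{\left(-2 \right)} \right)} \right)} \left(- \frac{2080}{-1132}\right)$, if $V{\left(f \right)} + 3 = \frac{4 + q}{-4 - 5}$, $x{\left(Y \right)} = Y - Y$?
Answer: $- \frac{18200}{2547} \approx -7.1457$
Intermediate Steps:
$q = 4$ ($q = 6 - 2 = 4$)
$x{\left(Y \right)} = 0$
$V{\left(f \right)} = - \frac{35}{9}$ ($V{\left(f \right)} = -3 + \frac{4 + 4}{-4 - 5} = -3 + \frac{8}{-9} = -3 + 8 \left(- \frac{1}{9}\right) = -3 - \frac{8}{9} = - \frac{35}{9}$)
$V{\left(\left(-5\right) 5 x{\left(h{\left(-2 \right)} \right)} \right)} \left(- \frac{2080}{-1132}\right) = - \frac{35 \left(- \frac{2080}{-1132}\right)}{9} = - \frac{35 \left(\left(-2080\right) \left(- \frac{1}{1132}\right)\right)}{9} = \left(- \frac{35}{9}\right) \frac{520}{283} = - \frac{18200}{2547}$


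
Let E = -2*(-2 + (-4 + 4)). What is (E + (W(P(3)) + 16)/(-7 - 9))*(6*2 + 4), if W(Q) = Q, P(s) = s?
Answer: 45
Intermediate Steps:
E = 4 (E = -2*(-2 + 0) = -2*(-2) = 4)
(E + (W(P(3)) + 16)/(-7 - 9))*(6*2 + 4) = (4 + (3 + 16)/(-7 - 9))*(6*2 + 4) = (4 + 19/(-16))*(12 + 4) = (4 + 19*(-1/16))*16 = (4 - 19/16)*16 = (45/16)*16 = 45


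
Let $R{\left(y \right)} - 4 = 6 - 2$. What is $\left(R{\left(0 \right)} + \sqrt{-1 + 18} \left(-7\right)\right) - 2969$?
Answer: $-2961 - 7 \sqrt{17} \approx -2989.9$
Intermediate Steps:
$R{\left(y \right)} = 8$ ($R{\left(y \right)} = 4 + \left(6 - 2\right) = 4 + 4 = 8$)
$\left(R{\left(0 \right)} + \sqrt{-1 + 18} \left(-7\right)\right) - 2969 = \left(8 + \sqrt{-1 + 18} \left(-7\right)\right) - 2969 = \left(8 + \sqrt{17} \left(-7\right)\right) - 2969 = \left(8 - 7 \sqrt{17}\right) - 2969 = -2961 - 7 \sqrt{17}$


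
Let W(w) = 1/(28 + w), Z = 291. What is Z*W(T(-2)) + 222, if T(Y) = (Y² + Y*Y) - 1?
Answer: 8061/35 ≈ 230.31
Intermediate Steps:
T(Y) = -1 + 2*Y² (T(Y) = (Y² + Y²) - 1 = 2*Y² - 1 = -1 + 2*Y²)
Z*W(T(-2)) + 222 = 291/(28 + (-1 + 2*(-2)²)) + 222 = 291/(28 + (-1 + 2*4)) + 222 = 291/(28 + (-1 + 8)) + 222 = 291/(28 + 7) + 222 = 291/35 + 222 = 8061/35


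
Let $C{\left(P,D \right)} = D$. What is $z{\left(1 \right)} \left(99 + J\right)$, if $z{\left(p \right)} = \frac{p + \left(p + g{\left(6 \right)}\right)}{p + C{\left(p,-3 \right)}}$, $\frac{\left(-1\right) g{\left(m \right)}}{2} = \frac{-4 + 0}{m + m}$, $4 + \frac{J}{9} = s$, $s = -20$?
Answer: $156$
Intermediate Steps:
$J = -216$ ($J = -36 + 9 \left(-20\right) = -36 - 180 = -216$)
$g{\left(m \right)} = \frac{4}{m}$ ($g{\left(m \right)} = - 2 \frac{-4 + 0}{m + m} = - 2 \left(- \frac{4}{2 m}\right) = - 2 \left(- 4 \frac{1}{2 m}\right) = - 2 \left(- \frac{2}{m}\right) = \frac{4}{m}$)
$z{\left(p \right)} = \frac{\frac{2}{3} + 2 p}{-3 + p}$ ($z{\left(p \right)} = \frac{p + \left(p + \frac{4}{6}\right)}{p - 3} = \frac{p + \left(p + 4 \cdot \frac{1}{6}\right)}{-3 + p} = \frac{p + \left(p + \frac{2}{3}\right)}{-3 + p} = \frac{p + \left(\frac{2}{3} + p\right)}{-3 + p} = \frac{\frac{2}{3} + 2 p}{-3 + p}$)
$z{\left(1 \right)} \left(99 + J\right) = \frac{2 \left(1 + 3 \cdot 1\right)}{3 \left(-3 + 1\right)} \left(99 - 216\right) = \frac{2 \left(1 + 3\right)}{3 \left(-2\right)} \left(-117\right) = \frac{2}{3} \left(- \frac{1}{2}\right) 4 \left(-117\right) = \left(- \frac{4}{3}\right) \left(-117\right) = 156$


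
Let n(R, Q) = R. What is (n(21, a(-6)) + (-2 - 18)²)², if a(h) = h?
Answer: 177241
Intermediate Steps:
(n(21, a(-6)) + (-2 - 18)²)² = (21 + (-2 - 18)²)² = (21 + (-20)²)² = (21 + 400)² = 421² = 177241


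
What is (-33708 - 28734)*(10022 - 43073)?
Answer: 2063770542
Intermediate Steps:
(-33708 - 28734)*(10022 - 43073) = -62442*(-33051) = 2063770542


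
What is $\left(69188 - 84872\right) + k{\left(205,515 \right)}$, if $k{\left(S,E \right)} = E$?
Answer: $-15169$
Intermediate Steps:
$\left(69188 - 84872\right) + k{\left(205,515 \right)} = \left(69188 - 84872\right) + 515 = -15684 + 515 = -15169$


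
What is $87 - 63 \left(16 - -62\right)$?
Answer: $-4827$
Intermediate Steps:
$87 - 63 \left(16 - -62\right) = 87 - 63 \left(16 + 62\right) = 87 - 4914 = -4827$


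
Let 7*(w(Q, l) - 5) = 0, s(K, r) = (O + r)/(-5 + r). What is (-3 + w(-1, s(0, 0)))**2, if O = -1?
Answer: 4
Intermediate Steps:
s(K, r) = (-1 + r)/(-5 + r)
w(Q, l) = 5 (w(Q, l) = 5 + (1/7)*0 = 5 + 0 = 5)
(-3 + w(-1, s(0, 0)))**2 = (-3 + 5)**2 = 2**2 = 4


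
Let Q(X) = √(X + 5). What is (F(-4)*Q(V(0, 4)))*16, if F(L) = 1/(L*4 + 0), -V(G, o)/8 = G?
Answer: -√5 ≈ -2.2361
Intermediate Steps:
V(G, o) = -8*G
F(L) = 1/(4*L) (F(L) = 1/(4*L + 0) = 1/(4*L))
Q(X) = √(5 + X)
(F(-4)*Q(V(0, 4)))*16 = (((¼)/(-4))*√(5 - 8*0))*16 = (((¼)*(-¼))*√(5 + 0))*16 = -√5/16*16 = -√5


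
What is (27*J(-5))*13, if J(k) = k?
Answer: -1755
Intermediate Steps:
(27*J(-5))*13 = (27*(-5))*13 = -135*13 = -1755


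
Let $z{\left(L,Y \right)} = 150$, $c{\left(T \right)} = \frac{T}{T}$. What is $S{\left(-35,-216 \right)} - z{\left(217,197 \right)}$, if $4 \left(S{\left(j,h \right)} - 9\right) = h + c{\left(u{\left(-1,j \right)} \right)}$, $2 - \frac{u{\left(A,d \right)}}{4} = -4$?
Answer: $- \frac{779}{4} \approx -194.75$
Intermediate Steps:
$u{\left(A,d \right)} = 24$ ($u{\left(A,d \right)} = 8 - -16 = 8 + 16 = 24$)
$c{\left(T \right)} = 1$
$S{\left(j,h \right)} = \frac{37}{4} + \frac{h}{4}$ ($S{\left(j,h \right)} = 9 + \frac{h + 1}{4} = 9 + \frac{1 + h}{4} = 9 + \left(\frac{1}{4} + \frac{h}{4}\right) = \frac{37}{4} + \frac{h}{4}$)
$S{\left(-35,-216 \right)} - z{\left(217,197 \right)} = \left(\frac{37}{4} + \frac{1}{4} \left(-216\right)\right) - 150 = \left(\frac{37}{4} - 54\right) - 150 = - \frac{179}{4} - 150 = - \frac{779}{4}$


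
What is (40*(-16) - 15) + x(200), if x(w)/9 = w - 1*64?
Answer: 569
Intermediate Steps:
x(w) = -576 + 9*w (x(w) = 9*(w - 1*64) = 9*(w - 64) = 9*(-64 + w) = -576 + 9*w)
(40*(-16) - 15) + x(200) = (40*(-16) - 15) + (-576 + 9*200) = (-640 - 15) + (-576 + 1800) = -655 + 1224 = 569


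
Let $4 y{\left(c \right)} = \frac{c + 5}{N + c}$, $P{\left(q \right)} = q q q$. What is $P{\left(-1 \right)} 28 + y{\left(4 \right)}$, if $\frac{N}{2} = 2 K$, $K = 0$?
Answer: $- \frac{439}{16} \approx -27.438$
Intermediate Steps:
$P{\left(q \right)} = q^{3}$ ($P{\left(q \right)} = q^{2} q = q^{3}$)
$N = 0$ ($N = 2 \cdot 2 \cdot 0 = 2 \cdot 0 = 0$)
$y{\left(c \right)} = \frac{5 + c}{4 c}$ ($y{\left(c \right)} = \frac{\left(c + 5\right) \frac{1}{0 + c}}{4} = \frac{\left(5 + c\right) \frac{1}{c}}{4} = \frac{\frac{1}{c} \left(5 + c\right)}{4} = \frac{5 + c}{4 c}$)
$P{\left(-1 \right)} 28 + y{\left(4 \right)} = \left(-1\right)^{3} \cdot 28 + \frac{5 + 4}{4 \cdot 4} = \left(-1\right) 28 + \frac{1}{4} \cdot \frac{1}{4} \cdot 9 = -28 + \frac{9}{16} = - \frac{439}{16}$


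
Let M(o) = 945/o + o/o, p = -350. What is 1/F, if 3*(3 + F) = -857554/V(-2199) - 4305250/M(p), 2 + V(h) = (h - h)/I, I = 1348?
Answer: 3/2961268 ≈ 1.0131e-6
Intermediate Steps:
V(h) = -2 (V(h) = -2 + (h - h)/1348 = -2 + 0*(1/1348) = -2 + 0 = -2)
M(o) = 1 + 945/o (M(o) = 945/o + 1 = 1 + 945/o)
F = 2961268/3 (F = -3 + (-857554/(-2) - 4305250*(-350/(945 - 350)))/3 = -3 + (-857554*(-1/2) - 4305250/((-1/350*595)))/3 = -3 + (428777 - 4305250/(-17/10))/3 = -3 + (428777 - 4305250*(-10/17))/3 = -3 + (428777 + 2532500)/3 = -3 + (1/3)*2961277 = -3 + 2961277/3 = 2961268/3 ≈ 9.8709e+5)
1/F = 1/(2961268/3) = 3/2961268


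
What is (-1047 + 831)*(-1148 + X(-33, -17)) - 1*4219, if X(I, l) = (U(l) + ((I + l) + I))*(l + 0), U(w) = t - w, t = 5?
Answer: 19757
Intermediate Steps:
U(w) = 5 - w
X(I, l) = l*(5 + 2*I) (X(I, l) = ((5 - l) + ((I + l) + I))*(l + 0) = ((5 - l) + (l + 2*I))*l = (5 + 2*I)*l = l*(5 + 2*I))
(-1047 + 831)*(-1148 + X(-33, -17)) - 1*4219 = (-1047 + 831)*(-1148 - 17*(5 + 2*(-33))) - 1*4219 = -216*(-1148 - 17*(5 - 66)) - 4219 = -216*(-1148 - 17*(-61)) - 4219 = -216*(-1148 + 1037) - 4219 = -216*(-111) - 4219 = 23976 - 4219 = 19757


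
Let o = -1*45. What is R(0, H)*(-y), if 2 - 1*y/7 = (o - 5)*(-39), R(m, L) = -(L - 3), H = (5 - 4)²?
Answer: 27272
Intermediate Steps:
o = -45
H = 1 (H = 1² = 1)
R(m, L) = 3 - L (R(m, L) = -(-3 + L) = 3 - L)
y = -13636 (y = 14 - 7*(-45 - 5)*(-39) = 14 - (-350)*(-39) = 14 - 7*1950 = 14 - 13650 = -13636)
R(0, H)*(-y) = (3 - 1*1)*(-1*(-13636)) = (3 - 1)*13636 = 2*13636 = 27272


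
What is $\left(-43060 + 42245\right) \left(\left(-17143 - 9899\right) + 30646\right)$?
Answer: $-2937260$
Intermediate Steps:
$\left(-43060 + 42245\right) \left(\left(-17143 - 9899\right) + 30646\right) = - 815 \left(-27042 + 30646\right) = \left(-815\right) 3604 = -2937260$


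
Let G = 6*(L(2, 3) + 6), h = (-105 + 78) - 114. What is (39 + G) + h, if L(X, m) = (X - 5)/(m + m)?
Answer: -69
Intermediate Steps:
L(X, m) = (-5 + X)/(2*m) (L(X, m) = (-5 + X)/((2*m)) = (-5 + X)*(1/(2*m)) = (-5 + X)/(2*m))
h = -141 (h = -27 - 114 = -141)
G = 33 (G = 6*((½)*(-5 + 2)/3 + 6) = 6*((½)*(⅓)*(-3) + 6) = 6*(-½ + 6) = 6*(11/2) = 33)
(39 + G) + h = (39 + 33) - 141 = 72 - 141 = -69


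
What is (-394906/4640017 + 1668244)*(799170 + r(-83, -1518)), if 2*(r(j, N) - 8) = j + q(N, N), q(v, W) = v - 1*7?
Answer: 6179957754309956508/4640017 ≈ 1.3319e+12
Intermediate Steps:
q(v, W) = -7 + v (q(v, W) = v - 7 = -7 + v)
r(j, N) = 9/2 + N/2 + j/2 (r(j, N) = 8 + (j + (-7 + N))/2 = 8 + (-7 + N + j)/2 = 8 + (-7/2 + N/2 + j/2) = 9/2 + N/2 + j/2)
(-394906/4640017 + 1668244)*(799170 + r(-83, -1518)) = (-394906/4640017 + 1668244)*(799170 + (9/2 + (½)*(-1518) + (½)*(-83))) = (-394906*1/4640017 + 1668244)*(799170 + (9/2 - 759 - 83/2)) = (-394906/4640017 + 1668244)*(799170 - 796) = (7740680125242/4640017)*798374 = 6179957754309956508/4640017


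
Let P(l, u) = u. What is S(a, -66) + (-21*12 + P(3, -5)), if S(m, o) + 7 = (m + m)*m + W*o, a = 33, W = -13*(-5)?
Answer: -2376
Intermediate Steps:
W = 65
S(m, o) = -7 + 2*m² + 65*o (S(m, o) = -7 + ((m + m)*m + 65*o) = -7 + ((2*m)*m + 65*o) = -7 + (2*m² + 65*o) = -7 + 2*m² + 65*o)
S(a, -66) + (-21*12 + P(3, -5)) = (-7 + 2*33² + 65*(-66)) + (-21*12 - 5) = (-7 + 2*1089 - 4290) + (-252 - 5) = (-7 + 2178 - 4290) - 257 = -2119 - 257 = -2376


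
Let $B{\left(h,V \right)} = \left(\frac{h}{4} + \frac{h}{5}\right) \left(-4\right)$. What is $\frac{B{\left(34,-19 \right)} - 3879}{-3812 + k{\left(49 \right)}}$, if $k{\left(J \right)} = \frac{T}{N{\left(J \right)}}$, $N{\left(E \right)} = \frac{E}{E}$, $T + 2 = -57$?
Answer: $\frac{19701}{19355} \approx 1.0179$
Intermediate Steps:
$T = -59$ ($T = -2 - 57 = -59$)
$N{\left(E \right)} = 1$
$k{\left(J \right)} = -59$ ($k{\left(J \right)} = - \frac{59}{1} = \left(-59\right) 1 = -59$)
$B{\left(h,V \right)} = - \frac{9 h}{5}$ ($B{\left(h,V \right)} = \left(h \frac{1}{4} + h \frac{1}{5}\right) \left(-4\right) = \left(\frac{h}{4} + \frac{h}{5}\right) \left(-4\right) = \frac{9 h}{20} \left(-4\right) = - \frac{9 h}{5}$)
$\frac{B{\left(34,-19 \right)} - 3879}{-3812 + k{\left(49 \right)}} = \frac{\left(- \frac{9}{5}\right) 34 - 3879}{-3812 - 59} = \frac{- \frac{306}{5} - 3879}{-3871} = \left(- \frac{19701}{5}\right) \left(- \frac{1}{3871}\right) = \frac{19701}{19355}$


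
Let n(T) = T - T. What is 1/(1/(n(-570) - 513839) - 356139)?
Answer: -513839/182998107622 ≈ -2.8079e-6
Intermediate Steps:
n(T) = 0
1/(1/(n(-570) - 513839) - 356139) = 1/(1/(0 - 513839) - 356139) = 1/(1/(-513839) - 356139) = 1/(-1/513839 - 356139) = 1/(-182998107622/513839) = -513839/182998107622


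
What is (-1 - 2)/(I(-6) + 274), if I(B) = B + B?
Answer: -3/262 ≈ -0.011450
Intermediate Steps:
I(B) = 2*B
(-1 - 2)/(I(-6) + 274) = (-1 - 2)/(2*(-6) + 274) = -3/(-12 + 274) = -3/262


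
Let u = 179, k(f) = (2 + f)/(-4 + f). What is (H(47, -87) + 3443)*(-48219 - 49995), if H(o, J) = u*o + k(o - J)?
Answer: -75694315512/65 ≈ -1.1645e+9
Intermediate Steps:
k(f) = (2 + f)/(-4 + f)
H(o, J) = 179*o + (2 + o - J)/(-4 + o - J) (H(o, J) = 179*o + (2 + (o - J))/(-4 + (o - J)) = 179*o + (2 + o - J)/(-4 + o - J))
(H(47, -87) + 3443)*(-48219 - 49995) = ((-2 - 87 - 1*47 + 179*47*(4 - 87 - 1*47))/(4 - 87 - 1*47) + 3443)*(-48219 - 49995) = ((-2 - 87 - 47 + 179*47*(4 - 87 - 47))/(4 - 87 - 47) + 3443)*(-98214) = ((-2 - 87 - 47 + 179*47*(-130))/(-130) + 3443)*(-98214) = (-(-2 - 87 - 47 - 1093690)/130 + 3443)*(-98214) = (-1/130*(-1093826) + 3443)*(-98214) = (546913/65 + 3443)*(-98214) = (770708/65)*(-98214) = -75694315512/65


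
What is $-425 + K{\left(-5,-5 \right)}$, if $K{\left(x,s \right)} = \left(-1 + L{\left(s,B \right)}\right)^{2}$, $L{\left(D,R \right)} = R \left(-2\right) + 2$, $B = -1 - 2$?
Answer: $-376$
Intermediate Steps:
$B = -3$
$L{\left(D,R \right)} = 2 - 2 R$ ($L{\left(D,R \right)} = - 2 R + 2 = 2 - 2 R$)
$K{\left(x,s \right)} = 49$ ($K{\left(x,s \right)} = \left(-1 + \left(2 - -6\right)\right)^{2} = \left(-1 + \left(2 + 6\right)\right)^{2} = \left(-1 + 8\right)^{2} = 7^{2} = 49$)
$-425 + K{\left(-5,-5 \right)} = -425 + 49 = -376$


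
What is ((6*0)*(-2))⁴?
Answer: 0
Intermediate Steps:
((6*0)*(-2))⁴ = (0*(-2))⁴ = 0⁴ = 0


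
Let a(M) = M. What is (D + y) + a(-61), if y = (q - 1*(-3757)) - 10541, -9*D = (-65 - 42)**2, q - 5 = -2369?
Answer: -94330/9 ≈ -10481.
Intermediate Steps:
q = -2364 (q = 5 - 2369 = -2364)
D = -11449/9 (D = -(-65 - 42)**2/9 = -1/9*(-107)**2 = -1/9*11449 = -11449/9 ≈ -1272.1)
y = -9148 (y = (-2364 - 1*(-3757)) - 10541 = (-2364 + 3757) - 10541 = 1393 - 10541 = -9148)
(D + y) + a(-61) = (-11449/9 - 9148) - 61 = -93781/9 - 61 = -94330/9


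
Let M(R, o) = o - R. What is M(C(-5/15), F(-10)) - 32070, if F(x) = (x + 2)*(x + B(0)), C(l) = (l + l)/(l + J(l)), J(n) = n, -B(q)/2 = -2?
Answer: -32023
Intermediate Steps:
B(q) = 4 (B(q) = -2*(-2) = 4)
C(l) = 1 (C(l) = (l + l)/(l + l) = (2*l)/((2*l)) = (2*l)*(1/(2*l)) = 1)
F(x) = (2 + x)*(4 + x) (F(x) = (x + 2)*(x + 4) = (2 + x)*(4 + x))
M(C(-5/15), F(-10)) - 32070 = ((8 + (-10)² + 6*(-10)) - 1*1) - 32070 = ((8 + 100 - 60) - 1) - 32070 = (48 - 1) - 32070 = 47 - 32070 = -32023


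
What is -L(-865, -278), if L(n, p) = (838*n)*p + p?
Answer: -201513582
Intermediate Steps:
L(n, p) = p + 838*n*p (L(n, p) = 838*n*p + p = p + 838*n*p)
-L(-865, -278) = -(-278)*(1 + 838*(-865)) = -(-278)*(1 - 724870) = -(-278)*(-724869) = -1*201513582 = -201513582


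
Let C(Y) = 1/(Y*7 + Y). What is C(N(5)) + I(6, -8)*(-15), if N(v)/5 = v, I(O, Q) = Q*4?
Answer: 96001/200 ≈ 480.00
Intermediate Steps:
I(O, Q) = 4*Q
N(v) = 5*v
C(Y) = 1/(8*Y) (C(Y) = 1/(7*Y + Y) = 1/(8*Y))
C(N(5)) + I(6, -8)*(-15) = 1/(8*((5*5))) + (4*(-8))*(-15) = (⅛)/25 - 32*(-15) = (⅛)*(1/25) + 480 = 1/200 + 480 = 96001/200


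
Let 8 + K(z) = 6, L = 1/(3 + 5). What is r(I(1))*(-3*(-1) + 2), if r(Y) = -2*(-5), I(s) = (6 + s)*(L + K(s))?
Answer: 50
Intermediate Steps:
L = ⅛ (L = 1/8 = ⅛ ≈ 0.12500)
K(z) = -2 (K(z) = -8 + 6 = -2)
I(s) = -45/4 - 15*s/8 (I(s) = (6 + s)*(⅛ - 2) = (6 + s)*(-15/8) = -45/4 - 15*s/8)
r(Y) = 10
r(I(1))*(-3*(-1) + 2) = 10*(-3*(-1) + 2) = 10*(3 + 2) = 10*5 = 50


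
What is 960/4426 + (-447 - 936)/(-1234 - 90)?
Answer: 3696099/2930012 ≈ 1.2615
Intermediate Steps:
960/4426 + (-447 - 936)/(-1234 - 90) = 960*(1/4426) - 1383/(-1324) = 480/2213 - 1383*(-1/1324) = 480/2213 + 1383/1324 = 3696099/2930012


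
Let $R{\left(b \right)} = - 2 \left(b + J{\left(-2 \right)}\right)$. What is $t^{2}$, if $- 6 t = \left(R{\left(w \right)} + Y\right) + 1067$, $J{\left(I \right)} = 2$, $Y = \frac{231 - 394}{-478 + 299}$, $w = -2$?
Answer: $\frac{9135154084}{288369} \approx 31679.0$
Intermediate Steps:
$Y = \frac{163}{179}$ ($Y = - \frac{163}{-179} = \left(-163\right) \left(- \frac{1}{179}\right) = \frac{163}{179} \approx 0.91061$)
$R{\left(b \right)} = -4 - 2 b$ ($R{\left(b \right)} = - 2 \left(b + 2\right) = - 2 \left(2 + b\right) = -4 - 2 b$)
$t = - \frac{95578}{537}$ ($t = - \frac{\left(\left(-4 - -4\right) + \frac{163}{179}\right) + 1067}{6} = - \frac{\left(\left(-4 + 4\right) + \frac{163}{179}\right) + 1067}{6} = - \frac{\left(0 + \frac{163}{179}\right) + 1067}{6} = - \frac{\frac{163}{179} + 1067}{6} = \left(- \frac{1}{6}\right) \frac{191156}{179} = - \frac{95578}{537} \approx -177.99$)
$t^{2} = \left(- \frac{95578}{537}\right)^{2} = \frac{9135154084}{288369}$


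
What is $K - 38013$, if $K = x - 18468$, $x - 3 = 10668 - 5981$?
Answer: $-51791$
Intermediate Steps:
$x = 4690$ ($x = 3 + \left(10668 - 5981\right) = 3 + 4687 = 4690$)
$K = -13778$ ($K = 4690 - 18468 = -13778$)
$K - 38013 = -13778 - 38013 = -51791$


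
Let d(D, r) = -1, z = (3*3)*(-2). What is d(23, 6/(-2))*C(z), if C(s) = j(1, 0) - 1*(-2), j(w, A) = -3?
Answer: 1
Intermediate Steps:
z = -18 (z = 9*(-2) = -18)
C(s) = -1 (C(s) = -3 - 1*(-2) = -3 + 2 = -1)
d(23, 6/(-2))*C(z) = -1*(-1) = 1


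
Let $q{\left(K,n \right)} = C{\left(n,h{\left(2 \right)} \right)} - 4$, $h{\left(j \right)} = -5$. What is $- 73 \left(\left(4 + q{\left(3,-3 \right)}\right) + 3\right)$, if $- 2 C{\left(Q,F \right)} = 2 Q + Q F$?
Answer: $\frac{219}{2} \approx 109.5$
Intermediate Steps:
$C{\left(Q,F \right)} = - Q - \frac{F Q}{2}$ ($C{\left(Q,F \right)} = - \frac{2 Q + Q F}{2} = - \frac{2 Q + F Q}{2} = - Q - \frac{F Q}{2}$)
$q{\left(K,n \right)} = -4 + \frac{3 n}{2}$ ($q{\left(K,n \right)} = - \frac{n \left(2 - 5\right)}{2} - 4 = \left(- \frac{1}{2}\right) n \left(-3\right) - 4 = \frac{3 n}{2} - 4 = -4 + \frac{3 n}{2}$)
$- 73 \left(\left(4 + q{\left(3,-3 \right)}\right) + 3\right) = - 73 \left(\left(4 + \left(-4 + \frac{3}{2} \left(-3\right)\right)\right) + 3\right) = - 73 \left(\left(4 - \frac{17}{2}\right) + 3\right) = - 73 \left(- \frac{9}{2} + 3\right) = \left(-73\right) \left(- \frac{3}{2}\right) = \frac{219}{2}$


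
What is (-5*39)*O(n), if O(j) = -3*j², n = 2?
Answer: 2340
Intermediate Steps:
(-5*39)*O(n) = (-5*39)*(-3*2²) = -(-585)*4 = -195*(-12) = 2340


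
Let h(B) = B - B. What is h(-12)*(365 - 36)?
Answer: 0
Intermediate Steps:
h(B) = 0
h(-12)*(365 - 36) = 0*(365 - 36) = 0*329 = 0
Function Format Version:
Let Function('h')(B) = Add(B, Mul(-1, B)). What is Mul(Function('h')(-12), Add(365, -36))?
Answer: 0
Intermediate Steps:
Function('h')(B) = 0
Mul(Function('h')(-12), Add(365, -36)) = Mul(0, Add(365, -36)) = Mul(0, 329) = 0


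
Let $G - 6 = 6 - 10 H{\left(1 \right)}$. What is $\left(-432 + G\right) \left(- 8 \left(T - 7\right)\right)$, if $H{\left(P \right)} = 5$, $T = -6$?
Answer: $-48880$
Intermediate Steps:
$G = -38$ ($G = 6 + \left(6 - 50\right) = 6 - 44 = -38$)
$\left(-432 + G\right) \left(- 8 \left(T - 7\right)\right) = \left(-432 - 38\right) \left(- 8 \left(-6 - 7\right)\right) = - 470 \left(\left(-8\right) \left(-13\right)\right) = \left(-470\right) 104 = -48880$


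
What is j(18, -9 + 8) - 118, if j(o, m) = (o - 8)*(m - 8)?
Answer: -208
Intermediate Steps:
j(o, m) = (-8 + m)*(-8 + o) (j(o, m) = (-8 + o)*(-8 + m) = (-8 + m)*(-8 + o))
j(18, -9 + 8) - 118 = (64 - 8*(-9 + 8) - 8*18 + (-9 + 8)*18) - 118 = (64 - 8*(-1) - 144 - 1*18) - 118 = (64 + 8 - 144 - 18) - 118 = -90 - 118 = -208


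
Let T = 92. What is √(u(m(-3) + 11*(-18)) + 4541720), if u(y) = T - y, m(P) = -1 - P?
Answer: 2*√1135502 ≈ 2131.2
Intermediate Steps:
u(y) = 92 - y
√(u(m(-3) + 11*(-18)) + 4541720) = √((92 - ((-1 - 1*(-3)) + 11*(-18))) + 4541720) = √((92 - ((-1 + 3) - 198)) + 4541720) = √((92 - (2 - 198)) + 4541720) = √((92 - 1*(-196)) + 4541720) = √((92 + 196) + 4541720) = √(288 + 4541720) = √4542008 = 2*√1135502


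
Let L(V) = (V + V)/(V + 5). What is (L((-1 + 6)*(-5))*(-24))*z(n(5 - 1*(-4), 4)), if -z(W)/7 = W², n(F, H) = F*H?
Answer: 544320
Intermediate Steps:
L(V) = 2*V/(5 + V) (L(V) = (2*V)/(5 + V) = 2*V/(5 + V))
z(W) = -7*W²
(L((-1 + 6)*(-5))*(-24))*z(n(5 - 1*(-4), 4)) = ((2*((-1 + 6)*(-5))/(5 + (-1 + 6)*(-5)))*(-24))*(-7*16*(5 - 1*(-4))²) = ((2*(5*(-5))/(5 + 5*(-5)))*(-24))*(-7*16*(5 + 4)²) = ((2*(-25)/(5 - 25))*(-24))*(-7*(9*4)²) = ((2*(-25)/(-20))*(-24))*(-7*36²) = ((2*(-25)*(-1/20))*(-24))*(-7*1296) = ((5/2)*(-24))*(-9072) = -60*(-9072) = 544320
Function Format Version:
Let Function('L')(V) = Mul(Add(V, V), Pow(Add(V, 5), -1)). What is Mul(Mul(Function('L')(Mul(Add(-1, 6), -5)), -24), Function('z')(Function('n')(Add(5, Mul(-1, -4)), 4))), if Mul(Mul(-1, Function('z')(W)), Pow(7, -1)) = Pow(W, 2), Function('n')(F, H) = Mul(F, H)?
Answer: 544320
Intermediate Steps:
Function('L')(V) = Mul(2, V, Pow(Add(5, V), -1)) (Function('L')(V) = Mul(Mul(2, V), Pow(Add(5, V), -1)) = Mul(2, V, Pow(Add(5, V), -1)))
Function('z')(W) = Mul(-7, Pow(W, 2))
Mul(Mul(Function('L')(Mul(Add(-1, 6), -5)), -24), Function('z')(Function('n')(Add(5, Mul(-1, -4)), 4))) = Mul(Mul(Mul(2, Mul(Add(-1, 6), -5), Pow(Add(5, Mul(Add(-1, 6), -5)), -1)), -24), Mul(-7, Pow(Mul(Add(5, Mul(-1, -4)), 4), 2))) = Mul(Mul(Mul(2, Mul(5, -5), Pow(Add(5, Mul(5, -5)), -1)), -24), Mul(-7, Pow(Mul(Add(5, 4), 4), 2))) = Mul(Mul(Mul(2, -25, Pow(Add(5, -25), -1)), -24), Mul(-7, Pow(Mul(9, 4), 2))) = Mul(Mul(Mul(2, -25, Pow(-20, -1)), -24), Mul(-7, Pow(36, 2))) = Mul(Mul(Mul(2, -25, Rational(-1, 20)), -24), Mul(-7, 1296)) = Mul(Mul(Rational(5, 2), -24), -9072) = Mul(-60, -9072) = 544320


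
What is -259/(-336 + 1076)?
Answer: -7/20 ≈ -0.35000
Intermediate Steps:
-259/(-336 + 1076) = -259/740 = -259*1/740 = -7/20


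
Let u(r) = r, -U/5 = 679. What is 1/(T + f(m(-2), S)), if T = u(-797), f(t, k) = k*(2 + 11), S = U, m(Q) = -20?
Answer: -1/44932 ≈ -2.2256e-5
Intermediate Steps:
U = -3395 (U = -5*679 = -3395)
S = -3395
f(t, k) = 13*k (f(t, k) = k*13 = 13*k)
T = -797
1/(T + f(m(-2), S)) = 1/(-797 + 13*(-3395)) = 1/(-797 - 44135) = 1/(-44932) = -1/44932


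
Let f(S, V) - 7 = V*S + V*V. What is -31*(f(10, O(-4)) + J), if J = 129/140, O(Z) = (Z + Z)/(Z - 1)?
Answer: -574647/700 ≈ -820.92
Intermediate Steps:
O(Z) = 2*Z/(-1 + Z) (O(Z) = (2*Z)/(-1 + Z) = 2*Z/(-1 + Z))
f(S, V) = 7 + V² + S*V (f(S, V) = 7 + (V*S + V*V) = 7 + (S*V + V²) = 7 + (V² + S*V) = 7 + V² + S*V)
J = 129/140 (J = 129*(1/140) = 129/140 ≈ 0.92143)
-31*(f(10, O(-4)) + J) = -31*((7 + (2*(-4)/(-1 - 4))² + 10*(2*(-4)/(-1 - 4))) + 129/140) = -31*((7 + (2*(-4)/(-5))² + 10*(2*(-4)/(-5))) + 129/140) = -31*((7 + (2*(-4)*(-⅕))² + 10*(2*(-4)*(-⅕))) + 129/140) = -31*((7 + (8/5)² + 10*(8/5)) + 129/140) = -31*((7 + 64/25 + 16) + 129/140) = -31*(639/25 + 129/140) = -31*18537/700 = -1*574647/700 = -574647/700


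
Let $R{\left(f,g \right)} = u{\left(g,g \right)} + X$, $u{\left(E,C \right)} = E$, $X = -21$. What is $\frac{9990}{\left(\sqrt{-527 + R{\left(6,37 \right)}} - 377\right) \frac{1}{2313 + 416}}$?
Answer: $- \frac{1027804167}{14264} - \frac{2726271 i \sqrt{511}}{14264} \approx -72056.0 - 4320.5 i$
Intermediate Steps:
$R{\left(f,g \right)} = -21 + g$ ($R{\left(f,g \right)} = g - 21 = -21 + g$)
$\frac{9990}{\left(\sqrt{-527 + R{\left(6,37 \right)}} - 377\right) \frac{1}{2313 + 416}} = \frac{9990}{\left(\sqrt{-527 + \left(-21 + 37\right)} - 377\right) \frac{1}{2313 + 416}} = \frac{9990}{\left(\sqrt{-527 + 16} - 377\right) \frac{1}{2729}} = \frac{9990}{\left(\sqrt{-511} - 377\right) \frac{1}{2729}} = \frac{9990}{\left(i \sqrt{511} - 377\right) \frac{1}{2729}} = \frac{9990}{\left(-377 + i \sqrt{511}\right) \frac{1}{2729}} = \frac{9990}{- \frac{377}{2729} + \frac{i \sqrt{511}}{2729}}$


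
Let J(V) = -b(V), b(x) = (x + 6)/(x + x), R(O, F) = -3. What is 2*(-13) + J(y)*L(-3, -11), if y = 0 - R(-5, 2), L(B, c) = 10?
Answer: -41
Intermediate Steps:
b(x) = (6 + x)/(2*x) (b(x) = (6 + x)/((2*x)) = (6 + x)*(1/(2*x)) = (6 + x)/(2*x))
y = 3 (y = 0 - 1*(-3) = 0 + 3 = 3)
J(V) = -(6 + V)/(2*V)
2*(-13) + J(y)*L(-3, -11) = 2*(-13) + ((½)*(-6 - 1*3)/3)*10 = -26 + ((½)*(⅓)*(-6 - 3))*10 = -26 + ((½)*(⅓)*(-9))*10 = -26 - 3/2*10 = -26 - 15 = -41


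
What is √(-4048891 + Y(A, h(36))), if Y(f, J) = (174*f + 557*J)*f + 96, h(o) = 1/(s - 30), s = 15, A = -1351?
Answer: 2*√17639231970/15 ≈ 17708.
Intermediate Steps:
h(o) = -1/15 (h(o) = 1/(15 - 30) = 1/(-15) = -1/15)
Y(f, J) = 96 + f*(174*f + 557*J) (Y(f, J) = f*(174*f + 557*J) + 96 = 96 + f*(174*f + 557*J))
√(-4048891 + Y(A, h(36))) = √(-4048891 + (96 + 174*(-1351)² + 557*(-1/15)*(-1351))) = √(-4048891 + (96 + 174*1825201 + 752507/15)) = √(-4048891 + (96 + 317584974 + 752507/15)) = √(-4048891 + 4764528557/15) = √(4703795192/15) = 2*√17639231970/15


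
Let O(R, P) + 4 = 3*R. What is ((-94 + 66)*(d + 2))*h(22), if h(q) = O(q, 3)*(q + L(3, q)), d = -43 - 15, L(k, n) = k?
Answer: 2430400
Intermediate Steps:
d = -58
O(R, P) = -4 + 3*R
h(q) = (-4 + 3*q)*(3 + q) (h(q) = (-4 + 3*q)*(q + 3) = (-4 + 3*q)*(3 + q))
((-94 + 66)*(d + 2))*h(22) = ((-94 + 66)*(-58 + 2))*((-4 + 3*22)*(3 + 22)) = (-28*(-56))*((-4 + 66)*25) = 1568*(62*25) = 1568*1550 = 2430400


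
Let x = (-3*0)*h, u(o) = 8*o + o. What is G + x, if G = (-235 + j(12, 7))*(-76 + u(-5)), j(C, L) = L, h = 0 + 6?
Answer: 27588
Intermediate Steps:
u(o) = 9*o
h = 6
G = 27588 (G = (-235 + 7)*(-76 + 9*(-5)) = -228*(-76 - 45) = -228*(-121) = 27588)
x = 0 (x = -3*0*6 = 0*6 = 0)
G + x = 27588 + 0 = 27588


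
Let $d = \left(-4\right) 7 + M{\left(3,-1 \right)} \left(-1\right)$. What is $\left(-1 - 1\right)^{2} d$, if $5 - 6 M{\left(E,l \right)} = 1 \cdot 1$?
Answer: $- \frac{344}{3} \approx -114.67$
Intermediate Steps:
$M{\left(E,l \right)} = \frac{2}{3}$ ($M{\left(E,l \right)} = \frac{5}{6} - \frac{1 \cdot 1}{6} = \frac{5}{6} - \frac{1}{6} = \frac{2}{3}$)
$d = - \frac{86}{3}$ ($d = \left(-4\right) 7 + \frac{2}{3} \left(-1\right) = -28 - \frac{2}{3} = - \frac{86}{3} \approx -28.667$)
$\left(-1 - 1\right)^{2} d = \left(-1 - 1\right)^{2} \left(- \frac{86}{3}\right) = \left(-2\right)^{2} \left(- \frac{86}{3}\right) = 4 \left(- \frac{86}{3}\right) = - \frac{344}{3}$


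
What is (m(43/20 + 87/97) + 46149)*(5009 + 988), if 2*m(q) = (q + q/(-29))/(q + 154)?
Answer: 815087612609855/2945153 ≈ 2.7676e+8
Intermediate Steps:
m(q) = 14*q/(29*(154 + q)) (m(q) = ((q + q/(-29))/(q + 154))/2 = ((q + q*(-1/29))/(154 + q))/2 = ((q - q/29)/(154 + q))/2 = ((28*q/29)/(154 + q))/2 = (28*q/(29*(154 + q)))/2 = 14*q/(29*(154 + q)))
(m(43/20 + 87/97) + 46149)*(5009 + 988) = (14*(43/20 + 87/97)/(29*(154 + (43/20 + 87/97))) + 46149)*(5009 + 988) = (14*(43*(1/20) + 87*(1/97))/(29*(154 + (43*(1/20) + 87*(1/97)))) + 46149)*5997 = (14*(43/20 + 87/97)/(29*(154 + (43/20 + 87/97))) + 46149)*5997 = ((14/29)*(5911/1940)/(154 + 5911/1940) + 46149)*5997 = ((14/29)*(5911/1940)/(304671/1940) + 46149)*5997 = ((14/29)*(5911/1940)*(1940/304671) + 46149)*5997 = (82754/8835459 + 46149)*5997 = (407747680145/8835459)*5997 = 815087612609855/2945153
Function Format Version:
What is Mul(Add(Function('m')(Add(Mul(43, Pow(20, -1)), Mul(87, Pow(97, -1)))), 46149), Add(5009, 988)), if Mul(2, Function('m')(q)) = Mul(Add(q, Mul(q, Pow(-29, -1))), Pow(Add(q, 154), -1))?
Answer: Rational(815087612609855, 2945153) ≈ 2.7676e+8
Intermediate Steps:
Function('m')(q) = Mul(Rational(14, 29), q, Pow(Add(154, q), -1)) (Function('m')(q) = Mul(Rational(1, 2), Mul(Add(q, Mul(q, Pow(-29, -1))), Pow(Add(q, 154), -1))) = Mul(Rational(1, 2), Mul(Add(q, Mul(q, Rational(-1, 29))), Pow(Add(154, q), -1))) = Mul(Rational(1, 2), Mul(Add(q, Mul(Rational(-1, 29), q)), Pow(Add(154, q), -1))) = Mul(Rational(1, 2), Mul(Mul(Rational(28, 29), q), Pow(Add(154, q), -1))) = Mul(Rational(1, 2), Mul(Rational(28, 29), q, Pow(Add(154, q), -1))) = Mul(Rational(14, 29), q, Pow(Add(154, q), -1)))
Mul(Add(Function('m')(Add(Mul(43, Pow(20, -1)), Mul(87, Pow(97, -1)))), 46149), Add(5009, 988)) = Mul(Add(Mul(Rational(14, 29), Add(Mul(43, Pow(20, -1)), Mul(87, Pow(97, -1))), Pow(Add(154, Add(Mul(43, Pow(20, -1)), Mul(87, Pow(97, -1)))), -1)), 46149), Add(5009, 988)) = Mul(Add(Mul(Rational(14, 29), Add(Mul(43, Rational(1, 20)), Mul(87, Rational(1, 97))), Pow(Add(154, Add(Mul(43, Rational(1, 20)), Mul(87, Rational(1, 97)))), -1)), 46149), 5997) = Mul(Add(Mul(Rational(14, 29), Add(Rational(43, 20), Rational(87, 97)), Pow(Add(154, Add(Rational(43, 20), Rational(87, 97))), -1)), 46149), 5997) = Mul(Add(Mul(Rational(14, 29), Rational(5911, 1940), Pow(Add(154, Rational(5911, 1940)), -1)), 46149), 5997) = Mul(Add(Mul(Rational(14, 29), Rational(5911, 1940), Pow(Rational(304671, 1940), -1)), 46149), 5997) = Mul(Add(Mul(Rational(14, 29), Rational(5911, 1940), Rational(1940, 304671)), 46149), 5997) = Mul(Add(Rational(82754, 8835459), 46149), 5997) = Mul(Rational(407747680145, 8835459), 5997) = Rational(815087612609855, 2945153)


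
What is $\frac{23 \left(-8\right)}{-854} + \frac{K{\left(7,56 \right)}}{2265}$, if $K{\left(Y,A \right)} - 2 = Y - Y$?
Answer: $\frac{209234}{967155} \approx 0.21634$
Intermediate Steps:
$K{\left(Y,A \right)} = 2$ ($K{\left(Y,A \right)} = 2 + \left(Y - Y\right) = 2 + 0 = 2$)
$\frac{23 \left(-8\right)}{-854} + \frac{K{\left(7,56 \right)}}{2265} = \frac{23 \left(-8\right)}{-854} + \frac{2}{2265} = \left(-184\right) \left(- \frac{1}{854}\right) + 2 \cdot \frac{1}{2265} = \frac{92}{427} + \frac{2}{2265} = \frac{209234}{967155}$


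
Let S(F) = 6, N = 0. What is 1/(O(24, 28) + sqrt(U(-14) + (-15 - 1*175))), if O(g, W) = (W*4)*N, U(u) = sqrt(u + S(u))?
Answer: sqrt(2)/(2*sqrt(-95 + I*sqrt(2))) ≈ 0.00053991 - 0.072542*I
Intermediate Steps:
U(u) = sqrt(6 + u) (U(u) = sqrt(u + 6) = sqrt(6 + u))
O(g, W) = 0 (O(g, W) = (W*4)*0 = (4*W)*0 = 0)
1/(O(24, 28) + sqrt(U(-14) + (-15 - 1*175))) = 1/(0 + sqrt(sqrt(6 - 14) + (-15 - 1*175))) = 1/(0 + sqrt(sqrt(-8) + (-15 - 175))) = 1/(0 + sqrt(2*I*sqrt(2) - 190)) = 1/(0 + sqrt(-190 + 2*I*sqrt(2))) = 1/(sqrt(-190 + 2*I*sqrt(2))) = 1/sqrt(-190 + 2*I*sqrt(2))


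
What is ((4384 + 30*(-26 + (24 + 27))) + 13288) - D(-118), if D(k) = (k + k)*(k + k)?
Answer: -37274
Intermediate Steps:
D(k) = 4*k² (D(k) = (2*k)*(2*k) = 4*k²)
((4384 + 30*(-26 + (24 + 27))) + 13288) - D(-118) = ((4384 + 30*(-26 + (24 + 27))) + 13288) - 4*(-118)² = ((4384 + 30*(-26 + 51)) + 13288) - 4*13924 = ((4384 + 30*25) + 13288) - 1*55696 = ((4384 + 750) + 13288) - 55696 = (5134 + 13288) - 55696 = 18422 - 55696 = -37274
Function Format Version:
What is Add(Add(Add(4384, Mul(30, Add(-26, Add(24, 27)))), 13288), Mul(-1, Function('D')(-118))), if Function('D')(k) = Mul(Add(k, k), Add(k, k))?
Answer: -37274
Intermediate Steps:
Function('D')(k) = Mul(4, Pow(k, 2)) (Function('D')(k) = Mul(Mul(2, k), Mul(2, k)) = Mul(4, Pow(k, 2)))
Add(Add(Add(4384, Mul(30, Add(-26, Add(24, 27)))), 13288), Mul(-1, Function('D')(-118))) = Add(Add(Add(4384, Mul(30, Add(-26, Add(24, 27)))), 13288), Mul(-1, Mul(4, Pow(-118, 2)))) = Add(Add(Add(4384, Mul(30, Add(-26, 51))), 13288), Mul(-1, Mul(4, 13924))) = Add(Add(Add(4384, Mul(30, 25)), 13288), Mul(-1, 55696)) = Add(Add(Add(4384, 750), 13288), -55696) = Add(Add(5134, 13288), -55696) = Add(18422, -55696) = -37274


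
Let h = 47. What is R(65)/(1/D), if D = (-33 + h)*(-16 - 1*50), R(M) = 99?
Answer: -91476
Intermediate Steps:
D = -924 (D = (-33 + 47)*(-16 - 1*50) = 14*(-16 - 50) = 14*(-66) = -924)
R(65)/(1/D) = 99/(1/(-924)) = 99/(-1/924) = 99*(-924) = -91476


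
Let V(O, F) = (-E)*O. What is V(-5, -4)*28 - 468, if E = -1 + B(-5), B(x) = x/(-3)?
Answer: -1124/3 ≈ -374.67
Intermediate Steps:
B(x) = -x/3 (B(x) = x*(-1/3) = -x/3)
E = 2/3 (E = -1 - 1/3*(-5) = -1 + 5/3 = 2/3 ≈ 0.66667)
V(O, F) = -2*O/3 (V(O, F) = (-1*2/3)*O = -2*O/3)
V(-5, -4)*28 - 468 = -2/3*(-5)*28 - 468 = (10/3)*28 - 468 = 280/3 - 468 = -1124/3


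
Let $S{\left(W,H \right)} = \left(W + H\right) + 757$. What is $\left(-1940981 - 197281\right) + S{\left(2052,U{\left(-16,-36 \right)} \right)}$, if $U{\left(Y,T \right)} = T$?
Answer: $-2135489$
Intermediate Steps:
$S{\left(W,H \right)} = 757 + H + W$ ($S{\left(W,H \right)} = \left(H + W\right) + 757 = 757 + H + W$)
$\left(-1940981 - 197281\right) + S{\left(2052,U{\left(-16,-36 \right)} \right)} = \left(-1940981 - 197281\right) + \left(757 - 36 + 2052\right) = \left(-1940981 - 197281\right) + 2773 = -2138262 + 2773 = -2135489$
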